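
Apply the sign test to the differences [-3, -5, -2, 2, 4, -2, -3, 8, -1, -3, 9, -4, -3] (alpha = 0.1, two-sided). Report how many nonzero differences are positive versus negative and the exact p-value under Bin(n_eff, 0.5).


Step 1: Discard zero differences. Original n = 13; n_eff = number of nonzero differences = 13.
Nonzero differences (with sign): -3, -5, -2, +2, +4, -2, -3, +8, -1, -3, +9, -4, -3
Step 2: Count signs: positive = 4, negative = 9.
Step 3: Under H0: P(positive) = 0.5, so the number of positives S ~ Bin(13, 0.5).
Step 4: Two-sided exact p-value = sum of Bin(13,0.5) probabilities at or below the observed probability = 0.266846.
Step 5: alpha = 0.1. fail to reject H0.

n_eff = 13, pos = 4, neg = 9, p = 0.266846, fail to reject H0.


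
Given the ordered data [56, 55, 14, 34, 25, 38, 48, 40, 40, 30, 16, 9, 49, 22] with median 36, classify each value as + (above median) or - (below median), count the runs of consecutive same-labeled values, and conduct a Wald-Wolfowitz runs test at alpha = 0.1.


Step 1: Compute median = 36; label A = above, B = below.
Labels in order: AABBBAAAABBBAB  (n_A = 7, n_B = 7)
Step 2: Count runs R = 6.
Step 3: Under H0 (random ordering), E[R] = 2*n_A*n_B/(n_A+n_B) + 1 = 2*7*7/14 + 1 = 8.0000.
        Var[R] = 2*n_A*n_B*(2*n_A*n_B - n_A - n_B) / ((n_A+n_B)^2 * (n_A+n_B-1)) = 8232/2548 = 3.2308.
        SD[R] = 1.7974.
Step 4: Continuity-corrected z = (R + 0.5 - E[R]) / SD[R] = (6 + 0.5 - 8.0000) / 1.7974 = -0.8345.
Step 5: Two-sided p-value via normal approximation = 2*(1 - Phi(|z|)) = 0.403986.
Step 6: alpha = 0.1. fail to reject H0.

R = 6, z = -0.8345, p = 0.403986, fail to reject H0.


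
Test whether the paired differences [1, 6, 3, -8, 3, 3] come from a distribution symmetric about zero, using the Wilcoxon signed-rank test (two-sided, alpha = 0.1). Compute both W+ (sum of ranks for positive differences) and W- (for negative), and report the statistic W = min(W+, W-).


Step 1: Drop any zero differences (none here) and take |d_i|.
|d| = [1, 6, 3, 8, 3, 3]
Step 2: Midrank |d_i| (ties get averaged ranks).
ranks: |1|->1, |6|->5, |3|->3, |8|->6, |3|->3, |3|->3
Step 3: Attach original signs; sum ranks with positive sign and with negative sign.
W+ = 1 + 5 + 3 + 3 + 3 = 15
W- = 6 = 6
(Check: W+ + W- = 21 should equal n(n+1)/2 = 21.)
Step 4: Test statistic W = min(W+, W-) = 6.
Step 5: Ties in |d|, so use the tie-corrected normal approximation.
        E[W] = n(n+1)/4 = 6*7/4 = 10.5.
        Tie groups: |d|=3 (t=3); sum(t^3 - t) = 24.
        Var[W] = n(n+1)(2n+1)/24 - sum(t^3-t)/48 = 546/24 - 24/48 = 22.25.
        z = (W - E[W]) / sqrt(Var[W]) = (6 - 10.5) / 4.7170 = -0.9540.
        Two-sided p = 2*Phi(z) = 0.340085.
Step 6: alpha = 0.1. fail to reject H0.

W+ = 15, W- = 6, W = min = 6, p = 0.340085, fail to reject H0.


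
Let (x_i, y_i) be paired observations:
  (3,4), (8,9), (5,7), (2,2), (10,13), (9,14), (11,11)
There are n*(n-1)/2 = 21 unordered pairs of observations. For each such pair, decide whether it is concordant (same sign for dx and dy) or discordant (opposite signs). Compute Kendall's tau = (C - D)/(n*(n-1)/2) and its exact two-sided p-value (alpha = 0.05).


Step 1: Enumerate the 21 unordered pairs (i,j) with i<j and classify each by sign(x_j-x_i) * sign(y_j-y_i).
  (1,2):dx=+5,dy=+5->C; (1,3):dx=+2,dy=+3->C; (1,4):dx=-1,dy=-2->C; (1,5):dx=+7,dy=+9->C
  (1,6):dx=+6,dy=+10->C; (1,7):dx=+8,dy=+7->C; (2,3):dx=-3,dy=-2->C; (2,4):dx=-6,dy=-7->C
  (2,5):dx=+2,dy=+4->C; (2,6):dx=+1,dy=+5->C; (2,7):dx=+3,dy=+2->C; (3,4):dx=-3,dy=-5->C
  (3,5):dx=+5,dy=+6->C; (3,6):dx=+4,dy=+7->C; (3,7):dx=+6,dy=+4->C; (4,5):dx=+8,dy=+11->C
  (4,6):dx=+7,dy=+12->C; (4,7):dx=+9,dy=+9->C; (5,6):dx=-1,dy=+1->D; (5,7):dx=+1,dy=-2->D
  (6,7):dx=+2,dy=-3->D
Step 2: C = 18, D = 3, total pairs = 21.
Step 3: tau = (C - D)/(n(n-1)/2) = (18 - 3)/21 = 0.714286.
Step 4: Exact two-sided p-value (enumerate n! = 5040 permutations of y under H0): p = 0.030159.
Step 5: alpha = 0.05. reject H0.

tau_b = 0.7143 (C=18, D=3), p = 0.030159, reject H0.


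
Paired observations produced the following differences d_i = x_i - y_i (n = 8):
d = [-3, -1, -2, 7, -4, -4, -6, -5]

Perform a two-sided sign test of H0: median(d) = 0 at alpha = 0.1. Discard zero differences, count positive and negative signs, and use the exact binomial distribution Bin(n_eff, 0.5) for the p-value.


Step 1: Discard zero differences. Original n = 8; n_eff = number of nonzero differences = 8.
Nonzero differences (with sign): -3, -1, -2, +7, -4, -4, -6, -5
Step 2: Count signs: positive = 1, negative = 7.
Step 3: Under H0: P(positive) = 0.5, so the number of positives S ~ Bin(8, 0.5).
Step 4: Two-sided exact p-value = sum of Bin(8,0.5) probabilities at or below the observed probability = 0.070312.
Step 5: alpha = 0.1. reject H0.

n_eff = 8, pos = 1, neg = 7, p = 0.070312, reject H0.


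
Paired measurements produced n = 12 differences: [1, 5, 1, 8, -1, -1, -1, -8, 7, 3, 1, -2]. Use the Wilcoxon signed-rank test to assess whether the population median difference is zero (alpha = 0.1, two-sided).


Step 1: Drop any zero differences (none here) and take |d_i|.
|d| = [1, 5, 1, 8, 1, 1, 1, 8, 7, 3, 1, 2]
Step 2: Midrank |d_i| (ties get averaged ranks).
ranks: |1|->3.5, |5|->9, |1|->3.5, |8|->11.5, |1|->3.5, |1|->3.5, |1|->3.5, |8|->11.5, |7|->10, |3|->8, |1|->3.5, |2|->7
Step 3: Attach original signs; sum ranks with positive sign and with negative sign.
W+ = 3.5 + 9 + 3.5 + 11.5 + 10 + 8 + 3.5 = 49
W- = 3.5 + 3.5 + 3.5 + 11.5 + 7 = 29
(Check: W+ + W- = 78 should equal n(n+1)/2 = 78.)
Step 4: Test statistic W = min(W+, W-) = 29.
Step 5: Ties in |d|, so use the tie-corrected normal approximation.
        E[W] = n(n+1)/4 = 12*13/4 = 39.
        Tie groups: |d|=1 (t=6), |d|=8 (t=2); sum(t^3 - t) = 216.
        Var[W] = n(n+1)(2n+1)/24 - sum(t^3-t)/48 = 3900/24 - 216/48 = 158.
        z = (W - E[W]) / sqrt(Var[W]) = (29 - 39) / 12.5698 = -0.7956.
        Two-sided p = 2*Phi(z) = 0.426289.
Step 6: alpha = 0.1. fail to reject H0.

W+ = 49, W- = 29, W = min = 29, p = 0.426289, fail to reject H0.


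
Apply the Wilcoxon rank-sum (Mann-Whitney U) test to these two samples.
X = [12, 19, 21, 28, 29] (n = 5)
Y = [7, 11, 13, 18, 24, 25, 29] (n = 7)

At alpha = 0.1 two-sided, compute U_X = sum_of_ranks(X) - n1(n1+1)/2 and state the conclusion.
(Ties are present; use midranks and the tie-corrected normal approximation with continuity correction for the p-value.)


Step 1: Combine and sort all 12 observations; assign midranks.
sorted (value, group): (7,Y), (11,Y), (12,X), (13,Y), (18,Y), (19,X), (21,X), (24,Y), (25,Y), (28,X), (29,X), (29,Y)
ranks: 7->1, 11->2, 12->3, 13->4, 18->5, 19->6, 21->7, 24->8, 25->9, 28->10, 29->11.5, 29->11.5
Step 2: Rank sum for X: R1 = 3 + 6 + 7 + 10 + 11.5 = 37.5.
Step 3: U_X = R1 - n1(n1+1)/2 = 37.5 - 5*6/2 = 37.5 - 15 = 22.5.
       U_Y = n1*n2 - U_X = 35 - 22.5 = 12.5.
Step 4: Ties are present, so use the tie-corrected normal approximation (with continuity correction) for the p-value.
Step 5: p-value = 0.464120; compare to alpha = 0.1. fail to reject H0.

U_X = 22.5, p = 0.464120, fail to reject H0 at alpha = 0.1.


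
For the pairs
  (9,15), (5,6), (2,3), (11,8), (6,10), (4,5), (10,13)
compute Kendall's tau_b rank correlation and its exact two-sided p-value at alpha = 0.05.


Step 1: Enumerate the 21 unordered pairs (i,j) with i<j and classify each by sign(x_j-x_i) * sign(y_j-y_i).
  (1,2):dx=-4,dy=-9->C; (1,3):dx=-7,dy=-12->C; (1,4):dx=+2,dy=-7->D; (1,5):dx=-3,dy=-5->C
  (1,6):dx=-5,dy=-10->C; (1,7):dx=+1,dy=-2->D; (2,3):dx=-3,dy=-3->C; (2,4):dx=+6,dy=+2->C
  (2,5):dx=+1,dy=+4->C; (2,6):dx=-1,dy=-1->C; (2,7):dx=+5,dy=+7->C; (3,4):dx=+9,dy=+5->C
  (3,5):dx=+4,dy=+7->C; (3,6):dx=+2,dy=+2->C; (3,7):dx=+8,dy=+10->C; (4,5):dx=-5,dy=+2->D
  (4,6):dx=-7,dy=-3->C; (4,7):dx=-1,dy=+5->D; (5,6):dx=-2,dy=-5->C; (5,7):dx=+4,dy=+3->C
  (6,7):dx=+6,dy=+8->C
Step 2: C = 17, D = 4, total pairs = 21.
Step 3: tau = (C - D)/(n(n-1)/2) = (17 - 4)/21 = 0.619048.
Step 4: Exact two-sided p-value (enumerate n! = 5040 permutations of y under H0): p = 0.069048.
Step 5: alpha = 0.05. fail to reject H0.

tau_b = 0.6190 (C=17, D=4), p = 0.069048, fail to reject H0.


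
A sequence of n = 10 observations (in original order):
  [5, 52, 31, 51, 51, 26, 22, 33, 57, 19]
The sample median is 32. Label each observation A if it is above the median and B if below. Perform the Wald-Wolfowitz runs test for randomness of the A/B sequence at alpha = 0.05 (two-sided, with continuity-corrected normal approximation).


Step 1: Compute median = 32; label A = above, B = below.
Labels in order: BABAABBAAB  (n_A = 5, n_B = 5)
Step 2: Count runs R = 7.
Step 3: Under H0 (random ordering), E[R] = 2*n_A*n_B/(n_A+n_B) + 1 = 2*5*5/10 + 1 = 6.0000.
        Var[R] = 2*n_A*n_B*(2*n_A*n_B - n_A - n_B) / ((n_A+n_B)^2 * (n_A+n_B-1)) = 2000/900 = 2.2222.
        SD[R] = 1.4907.
Step 4: Continuity-corrected z = (R - 0.5 - E[R]) / SD[R] = (7 - 0.5 - 6.0000) / 1.4907 = 0.3354.
Step 5: Two-sided p-value via normal approximation = 2*(1 - Phi(|z|)) = 0.737316.
Step 6: alpha = 0.05. fail to reject H0.

R = 7, z = 0.3354, p = 0.737316, fail to reject H0.


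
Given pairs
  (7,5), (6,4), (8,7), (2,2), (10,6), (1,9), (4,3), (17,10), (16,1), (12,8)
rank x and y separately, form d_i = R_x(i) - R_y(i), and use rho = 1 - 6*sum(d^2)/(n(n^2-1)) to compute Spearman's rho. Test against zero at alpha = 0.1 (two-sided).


Step 1: Rank x and y separately (midranks; no ties here).
rank(x): 7->5, 6->4, 8->6, 2->2, 10->7, 1->1, 4->3, 17->10, 16->9, 12->8
rank(y): 5->5, 4->4, 7->7, 2->2, 6->6, 9->9, 3->3, 10->10, 1->1, 8->8
Step 2: d_i = R_x(i) - R_y(i); compute d_i^2.
  (5-5)^2=0, (4-4)^2=0, (6-7)^2=1, (2-2)^2=0, (7-6)^2=1, (1-9)^2=64, (3-3)^2=0, (10-10)^2=0, (9-1)^2=64, (8-8)^2=0
sum(d^2) = 130.
Step 3: rho = 1 - 6*130 / (10*(10^2 - 1)) = 1 - 780/990 = 0.212121.
Step 4: Under H0, t = rho * sqrt((n-2)/(1-rho^2)) = 0.6139 ~ t(8).
Step 5: Two-sided p-value from the t-distribution with 8 df = 0.556306.
Step 6: alpha = 0.1. fail to reject H0.

rho = 0.2121, p = 0.556306, fail to reject H0 at alpha = 0.1.


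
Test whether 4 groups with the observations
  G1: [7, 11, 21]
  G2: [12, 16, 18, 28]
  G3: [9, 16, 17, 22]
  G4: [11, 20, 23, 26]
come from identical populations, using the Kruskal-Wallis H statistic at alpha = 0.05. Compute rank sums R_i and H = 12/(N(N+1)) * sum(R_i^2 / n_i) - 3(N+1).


Step 1: Combine all N = 15 observations and assign midranks.
sorted (value, group, rank): (7,G1,1), (9,G3,2), (11,G1,3.5), (11,G4,3.5), (12,G2,5), (16,G2,6.5), (16,G3,6.5), (17,G3,8), (18,G2,9), (20,G4,10), (21,G1,11), (22,G3,12), (23,G4,13), (26,G4,14), (28,G2,15)
Step 2: Sum ranks within each group.
R_1 = 15.5 (n_1 = 3)
R_2 = 35.5 (n_2 = 4)
R_3 = 28.5 (n_3 = 4)
R_4 = 40.5 (n_4 = 4)
Step 3: H = 12/(N(N+1)) * sum(R_i^2/n_i) - 3(N+1)
     = 12/(15*16) * (15.5^2/3 + 35.5^2/4 + 28.5^2/4 + 40.5^2/4) - 3*16
     = 0.050000 * 1008.27 - 48
     = 2.413542.
Step 4: Ties present; correction factor C = 1 - 12/(15^3 - 15) = 0.996429. Corrected H = 2.413542 / 0.996429 = 2.422192.
Step 5: Under H0, H ~ chi^2(3); p-value = 0.489517.
Step 6: alpha = 0.05. fail to reject H0.

H = 2.4222, df = 3, p = 0.489517, fail to reject H0.


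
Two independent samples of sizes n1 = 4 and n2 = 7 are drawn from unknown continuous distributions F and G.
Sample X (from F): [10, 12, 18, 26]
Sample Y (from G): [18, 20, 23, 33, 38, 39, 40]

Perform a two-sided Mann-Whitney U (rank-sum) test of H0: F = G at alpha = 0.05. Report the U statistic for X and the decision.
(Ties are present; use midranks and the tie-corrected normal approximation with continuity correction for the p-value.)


Step 1: Combine and sort all 11 observations; assign midranks.
sorted (value, group): (10,X), (12,X), (18,X), (18,Y), (20,Y), (23,Y), (26,X), (33,Y), (38,Y), (39,Y), (40,Y)
ranks: 10->1, 12->2, 18->3.5, 18->3.5, 20->5, 23->6, 26->7, 33->8, 38->9, 39->10, 40->11
Step 2: Rank sum for X: R1 = 1 + 2 + 3.5 + 7 = 13.5.
Step 3: U_X = R1 - n1(n1+1)/2 = 13.5 - 4*5/2 = 13.5 - 10 = 3.5.
       U_Y = n1*n2 - U_X = 28 - 3.5 = 24.5.
Step 4: Ties are present, so use the tie-corrected normal approximation (with continuity correction) for the p-value.
Step 5: p-value = 0.058207; compare to alpha = 0.05. fail to reject H0.

U_X = 3.5, p = 0.058207, fail to reject H0 at alpha = 0.05.


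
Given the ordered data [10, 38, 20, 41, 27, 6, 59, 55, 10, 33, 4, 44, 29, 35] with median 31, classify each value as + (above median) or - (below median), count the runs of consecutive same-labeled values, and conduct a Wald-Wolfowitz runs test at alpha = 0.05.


Step 1: Compute median = 31; label A = above, B = below.
Labels in order: BABABBAABABABA  (n_A = 7, n_B = 7)
Step 2: Count runs R = 12.
Step 3: Under H0 (random ordering), E[R] = 2*n_A*n_B/(n_A+n_B) + 1 = 2*7*7/14 + 1 = 8.0000.
        Var[R] = 2*n_A*n_B*(2*n_A*n_B - n_A - n_B) / ((n_A+n_B)^2 * (n_A+n_B-1)) = 8232/2548 = 3.2308.
        SD[R] = 1.7974.
Step 4: Continuity-corrected z = (R - 0.5 - E[R]) / SD[R] = (12 - 0.5 - 8.0000) / 1.7974 = 1.9472.
Step 5: Two-sided p-value via normal approximation = 2*(1 - Phi(|z|)) = 0.051508.
Step 6: alpha = 0.05. fail to reject H0.

R = 12, z = 1.9472, p = 0.051508, fail to reject H0.


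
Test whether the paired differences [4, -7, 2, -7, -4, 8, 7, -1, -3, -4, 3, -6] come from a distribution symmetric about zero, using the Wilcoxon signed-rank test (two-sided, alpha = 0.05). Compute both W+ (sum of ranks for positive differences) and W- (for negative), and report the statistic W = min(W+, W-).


Step 1: Drop any zero differences (none here) and take |d_i|.
|d| = [4, 7, 2, 7, 4, 8, 7, 1, 3, 4, 3, 6]
Step 2: Midrank |d_i| (ties get averaged ranks).
ranks: |4|->6, |7|->10, |2|->2, |7|->10, |4|->6, |8|->12, |7|->10, |1|->1, |3|->3.5, |4|->6, |3|->3.5, |6|->8
Step 3: Attach original signs; sum ranks with positive sign and with negative sign.
W+ = 6 + 2 + 12 + 10 + 3.5 = 33.5
W- = 10 + 10 + 6 + 1 + 3.5 + 6 + 8 = 44.5
(Check: W+ + W- = 78 should equal n(n+1)/2 = 78.)
Step 4: Test statistic W = min(W+, W-) = 33.5.
Step 5: Ties in |d|, so use the tie-corrected normal approximation.
        E[W] = n(n+1)/4 = 12*13/4 = 39.
        Tie groups: |d|=3 (t=2), |d|=4 (t=3), |d|=7 (t=3); sum(t^3 - t) = 54.
        Var[W] = n(n+1)(2n+1)/24 - sum(t^3-t)/48 = 3900/24 - 54/48 = 161.375.
        z = (W - E[W]) / sqrt(Var[W]) = (33.5 - 39) / 12.7033 = -0.4330.
        Two-sided p = 2*Phi(z) = 0.665046.
Step 6: alpha = 0.05. fail to reject H0.

W+ = 33.5, W- = 44.5, W = min = 33.5, p = 0.665046, fail to reject H0.


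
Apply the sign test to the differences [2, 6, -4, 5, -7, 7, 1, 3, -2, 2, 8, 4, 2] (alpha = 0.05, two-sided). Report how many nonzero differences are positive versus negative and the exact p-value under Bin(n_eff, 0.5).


Step 1: Discard zero differences. Original n = 13; n_eff = number of nonzero differences = 13.
Nonzero differences (with sign): +2, +6, -4, +5, -7, +7, +1, +3, -2, +2, +8, +4, +2
Step 2: Count signs: positive = 10, negative = 3.
Step 3: Under H0: P(positive) = 0.5, so the number of positives S ~ Bin(13, 0.5).
Step 4: Two-sided exact p-value = sum of Bin(13,0.5) probabilities at or below the observed probability = 0.092285.
Step 5: alpha = 0.05. fail to reject H0.

n_eff = 13, pos = 10, neg = 3, p = 0.092285, fail to reject H0.


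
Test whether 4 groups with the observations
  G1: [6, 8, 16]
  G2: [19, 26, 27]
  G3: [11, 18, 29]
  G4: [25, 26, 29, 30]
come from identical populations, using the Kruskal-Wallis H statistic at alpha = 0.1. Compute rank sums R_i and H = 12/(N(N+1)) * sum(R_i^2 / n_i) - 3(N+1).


Step 1: Combine all N = 13 observations and assign midranks.
sorted (value, group, rank): (6,G1,1), (8,G1,2), (11,G3,3), (16,G1,4), (18,G3,5), (19,G2,6), (25,G4,7), (26,G2,8.5), (26,G4,8.5), (27,G2,10), (29,G3,11.5), (29,G4,11.5), (30,G4,13)
Step 2: Sum ranks within each group.
R_1 = 7 (n_1 = 3)
R_2 = 24.5 (n_2 = 3)
R_3 = 19.5 (n_3 = 3)
R_4 = 40 (n_4 = 4)
Step 3: H = 12/(N(N+1)) * sum(R_i^2/n_i) - 3(N+1)
     = 12/(13*14) * (7^2/3 + 24.5^2/3 + 19.5^2/3 + 40^2/4) - 3*14
     = 0.065934 * 743.167 - 42
     = 7.000000.
Step 4: Ties present; correction factor C = 1 - 12/(13^3 - 13) = 0.994505. Corrected H = 7.000000 / 0.994505 = 7.038674.
Step 5: Under H0, H ~ chi^2(3); p-value = 0.070675.
Step 6: alpha = 0.1. reject H0.

H = 7.0387, df = 3, p = 0.070675, reject H0.


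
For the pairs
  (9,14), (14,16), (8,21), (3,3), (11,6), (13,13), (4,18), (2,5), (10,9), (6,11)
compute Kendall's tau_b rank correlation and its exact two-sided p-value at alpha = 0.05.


Step 1: Enumerate the 45 unordered pairs (i,j) with i<j and classify each by sign(x_j-x_i) * sign(y_j-y_i).
  (1,2):dx=+5,dy=+2->C; (1,3):dx=-1,dy=+7->D; (1,4):dx=-6,dy=-11->C; (1,5):dx=+2,dy=-8->D
  (1,6):dx=+4,dy=-1->D; (1,7):dx=-5,dy=+4->D; (1,8):dx=-7,dy=-9->C; (1,9):dx=+1,dy=-5->D
  (1,10):dx=-3,dy=-3->C; (2,3):dx=-6,dy=+5->D; (2,4):dx=-11,dy=-13->C; (2,5):dx=-3,dy=-10->C
  (2,6):dx=-1,dy=-3->C; (2,7):dx=-10,dy=+2->D; (2,8):dx=-12,dy=-11->C; (2,9):dx=-4,dy=-7->C
  (2,10):dx=-8,dy=-5->C; (3,4):dx=-5,dy=-18->C; (3,5):dx=+3,dy=-15->D; (3,6):dx=+5,dy=-8->D
  (3,7):dx=-4,dy=-3->C; (3,8):dx=-6,dy=-16->C; (3,9):dx=+2,dy=-12->D; (3,10):dx=-2,dy=-10->C
  (4,5):dx=+8,dy=+3->C; (4,6):dx=+10,dy=+10->C; (4,7):dx=+1,dy=+15->C; (4,8):dx=-1,dy=+2->D
  (4,9):dx=+7,dy=+6->C; (4,10):dx=+3,dy=+8->C; (5,6):dx=+2,dy=+7->C; (5,7):dx=-7,dy=+12->D
  (5,8):dx=-9,dy=-1->C; (5,9):dx=-1,dy=+3->D; (5,10):dx=-5,dy=+5->D; (6,7):dx=-9,dy=+5->D
  (6,8):dx=-11,dy=-8->C; (6,9):dx=-3,dy=-4->C; (6,10):dx=-7,dy=-2->C; (7,8):dx=-2,dy=-13->C
  (7,9):dx=+6,dy=-9->D; (7,10):dx=+2,dy=-7->D; (8,9):dx=+8,dy=+4->C; (8,10):dx=+4,dy=+6->C
  (9,10):dx=-4,dy=+2->D
Step 2: C = 27, D = 18, total pairs = 45.
Step 3: tau = (C - D)/(n(n-1)/2) = (27 - 18)/45 = 0.200000.
Step 4: Exact two-sided p-value (enumerate n! = 3628800 permutations of y under H0): p = 0.484313.
Step 5: alpha = 0.05. fail to reject H0.

tau_b = 0.2000 (C=27, D=18), p = 0.484313, fail to reject H0.


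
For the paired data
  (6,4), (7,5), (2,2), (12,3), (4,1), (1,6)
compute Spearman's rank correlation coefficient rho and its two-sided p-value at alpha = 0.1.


Step 1: Rank x and y separately (midranks; no ties here).
rank(x): 6->4, 7->5, 2->2, 12->6, 4->3, 1->1
rank(y): 4->4, 5->5, 2->2, 3->3, 1->1, 6->6
Step 2: d_i = R_x(i) - R_y(i); compute d_i^2.
  (4-4)^2=0, (5-5)^2=0, (2-2)^2=0, (6-3)^2=9, (3-1)^2=4, (1-6)^2=25
sum(d^2) = 38.
Step 3: rho = 1 - 6*38 / (6*(6^2 - 1)) = 1 - 228/210 = -0.085714.
Step 4: Under H0, t = rho * sqrt((n-2)/(1-rho^2)) = -0.1721 ~ t(4).
Step 5: Two-sided p-value from the t-distribution with 4 df = 0.871743.
Step 6: alpha = 0.1. fail to reject H0.

rho = -0.0857, p = 0.871743, fail to reject H0 at alpha = 0.1.


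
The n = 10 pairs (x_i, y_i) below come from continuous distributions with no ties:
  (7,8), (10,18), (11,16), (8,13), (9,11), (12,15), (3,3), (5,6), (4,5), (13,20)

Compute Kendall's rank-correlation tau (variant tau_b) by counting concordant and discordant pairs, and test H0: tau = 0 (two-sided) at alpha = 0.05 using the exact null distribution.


Step 1: Enumerate the 45 unordered pairs (i,j) with i<j and classify each by sign(x_j-x_i) * sign(y_j-y_i).
  (1,2):dx=+3,dy=+10->C; (1,3):dx=+4,dy=+8->C; (1,4):dx=+1,dy=+5->C; (1,5):dx=+2,dy=+3->C
  (1,6):dx=+5,dy=+7->C; (1,7):dx=-4,dy=-5->C; (1,8):dx=-2,dy=-2->C; (1,9):dx=-3,dy=-3->C
  (1,10):dx=+6,dy=+12->C; (2,3):dx=+1,dy=-2->D; (2,4):dx=-2,dy=-5->C; (2,5):dx=-1,dy=-7->C
  (2,6):dx=+2,dy=-3->D; (2,7):dx=-7,dy=-15->C; (2,8):dx=-5,dy=-12->C; (2,9):dx=-6,dy=-13->C
  (2,10):dx=+3,dy=+2->C; (3,4):dx=-3,dy=-3->C; (3,5):dx=-2,dy=-5->C; (3,6):dx=+1,dy=-1->D
  (3,7):dx=-8,dy=-13->C; (3,8):dx=-6,dy=-10->C; (3,9):dx=-7,dy=-11->C; (3,10):dx=+2,dy=+4->C
  (4,5):dx=+1,dy=-2->D; (4,6):dx=+4,dy=+2->C; (4,7):dx=-5,dy=-10->C; (4,8):dx=-3,dy=-7->C
  (4,9):dx=-4,dy=-8->C; (4,10):dx=+5,dy=+7->C; (5,6):dx=+3,dy=+4->C; (5,7):dx=-6,dy=-8->C
  (5,8):dx=-4,dy=-5->C; (5,9):dx=-5,dy=-6->C; (5,10):dx=+4,dy=+9->C; (6,7):dx=-9,dy=-12->C
  (6,8):dx=-7,dy=-9->C; (6,9):dx=-8,dy=-10->C; (6,10):dx=+1,dy=+5->C; (7,8):dx=+2,dy=+3->C
  (7,9):dx=+1,dy=+2->C; (7,10):dx=+10,dy=+17->C; (8,9):dx=-1,dy=-1->C; (8,10):dx=+8,dy=+14->C
  (9,10):dx=+9,dy=+15->C
Step 2: C = 41, D = 4, total pairs = 45.
Step 3: tau = (C - D)/(n(n-1)/2) = (41 - 4)/45 = 0.822222.
Step 4: Exact two-sided p-value (enumerate n! = 3628800 permutations of y under H0): p = 0.000358.
Step 5: alpha = 0.05. reject H0.

tau_b = 0.8222 (C=41, D=4), p = 0.000358, reject H0.


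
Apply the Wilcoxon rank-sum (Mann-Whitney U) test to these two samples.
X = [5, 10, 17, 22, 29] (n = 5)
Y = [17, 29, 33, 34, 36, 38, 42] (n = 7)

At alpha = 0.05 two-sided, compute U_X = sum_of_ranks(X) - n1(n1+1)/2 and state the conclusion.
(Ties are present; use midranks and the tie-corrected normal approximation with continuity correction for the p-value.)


Step 1: Combine and sort all 12 observations; assign midranks.
sorted (value, group): (5,X), (10,X), (17,X), (17,Y), (22,X), (29,X), (29,Y), (33,Y), (34,Y), (36,Y), (38,Y), (42,Y)
ranks: 5->1, 10->2, 17->3.5, 17->3.5, 22->5, 29->6.5, 29->6.5, 33->8, 34->9, 36->10, 38->11, 42->12
Step 2: Rank sum for X: R1 = 1 + 2 + 3.5 + 5 + 6.5 = 18.
Step 3: U_X = R1 - n1(n1+1)/2 = 18 - 5*6/2 = 18 - 15 = 3.
       U_Y = n1*n2 - U_X = 35 - 3 = 32.
Step 4: Ties are present, so use the tie-corrected normal approximation (with continuity correction) for the p-value.
Step 5: p-value = 0.022514; compare to alpha = 0.05. reject H0.

U_X = 3, p = 0.022514, reject H0 at alpha = 0.05.


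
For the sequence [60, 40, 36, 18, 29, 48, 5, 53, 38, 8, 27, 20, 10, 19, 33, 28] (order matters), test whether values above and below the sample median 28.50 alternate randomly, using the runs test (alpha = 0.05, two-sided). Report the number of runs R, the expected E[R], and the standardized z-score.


Step 1: Compute median = 28.50; label A = above, B = below.
Labels in order: AAABAABAABBBBBAB  (n_A = 8, n_B = 8)
Step 2: Count runs R = 8.
Step 3: Under H0 (random ordering), E[R] = 2*n_A*n_B/(n_A+n_B) + 1 = 2*8*8/16 + 1 = 9.0000.
        Var[R] = 2*n_A*n_B*(2*n_A*n_B - n_A - n_B) / ((n_A+n_B)^2 * (n_A+n_B-1)) = 14336/3840 = 3.7333.
        SD[R] = 1.9322.
Step 4: Continuity-corrected z = (R + 0.5 - E[R]) / SD[R] = (8 + 0.5 - 9.0000) / 1.9322 = -0.2588.
Step 5: Two-sided p-value via normal approximation = 2*(1 - Phi(|z|)) = 0.795809.
Step 6: alpha = 0.05. fail to reject H0.

R = 8, z = -0.2588, p = 0.795809, fail to reject H0.


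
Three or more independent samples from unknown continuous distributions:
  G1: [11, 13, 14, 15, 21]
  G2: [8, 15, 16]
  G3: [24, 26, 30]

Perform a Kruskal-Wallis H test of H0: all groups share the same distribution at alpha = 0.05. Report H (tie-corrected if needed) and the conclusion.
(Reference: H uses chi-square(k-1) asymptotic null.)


Step 1: Combine all N = 11 observations and assign midranks.
sorted (value, group, rank): (8,G2,1), (11,G1,2), (13,G1,3), (14,G1,4), (15,G1,5.5), (15,G2,5.5), (16,G2,7), (21,G1,8), (24,G3,9), (26,G3,10), (30,G3,11)
Step 2: Sum ranks within each group.
R_1 = 22.5 (n_1 = 5)
R_2 = 13.5 (n_2 = 3)
R_3 = 30 (n_3 = 3)
Step 3: H = 12/(N(N+1)) * sum(R_i^2/n_i) - 3(N+1)
     = 12/(11*12) * (22.5^2/5 + 13.5^2/3 + 30^2/3) - 3*12
     = 0.090909 * 462 - 36
     = 6.000000.
Step 4: Ties present; correction factor C = 1 - 6/(11^3 - 11) = 0.995455. Corrected H = 6.000000 / 0.995455 = 6.027397.
Step 5: Under H0, H ~ chi^2(2); p-value = 0.049110.
Step 6: alpha = 0.05. reject H0.

H = 6.0274, df = 2, p = 0.049110, reject H0.


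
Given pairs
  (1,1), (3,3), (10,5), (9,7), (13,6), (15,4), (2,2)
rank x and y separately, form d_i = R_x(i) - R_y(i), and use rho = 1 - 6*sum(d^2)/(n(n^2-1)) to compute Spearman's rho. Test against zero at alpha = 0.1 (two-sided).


Step 1: Rank x and y separately (midranks; no ties here).
rank(x): 1->1, 3->3, 10->5, 9->4, 13->6, 15->7, 2->2
rank(y): 1->1, 3->3, 5->5, 7->7, 6->6, 4->4, 2->2
Step 2: d_i = R_x(i) - R_y(i); compute d_i^2.
  (1-1)^2=0, (3-3)^2=0, (5-5)^2=0, (4-7)^2=9, (6-6)^2=0, (7-4)^2=9, (2-2)^2=0
sum(d^2) = 18.
Step 3: rho = 1 - 6*18 / (7*(7^2 - 1)) = 1 - 108/336 = 0.678571.
Step 4: Under H0, t = rho * sqrt((n-2)/(1-rho^2)) = 2.0657 ~ t(5).
Step 5: Two-sided p-value from the t-distribution with 5 df = 0.093750.
Step 6: alpha = 0.1. reject H0.

rho = 0.6786, p = 0.093750, reject H0 at alpha = 0.1.


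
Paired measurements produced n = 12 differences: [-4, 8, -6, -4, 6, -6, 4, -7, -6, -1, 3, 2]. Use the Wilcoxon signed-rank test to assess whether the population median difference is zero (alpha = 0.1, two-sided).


Step 1: Drop any zero differences (none here) and take |d_i|.
|d| = [4, 8, 6, 4, 6, 6, 4, 7, 6, 1, 3, 2]
Step 2: Midrank |d_i| (ties get averaged ranks).
ranks: |4|->5, |8|->12, |6|->8.5, |4|->5, |6|->8.5, |6|->8.5, |4|->5, |7|->11, |6|->8.5, |1|->1, |3|->3, |2|->2
Step 3: Attach original signs; sum ranks with positive sign and with negative sign.
W+ = 12 + 8.5 + 5 + 3 + 2 = 30.5
W- = 5 + 8.5 + 5 + 8.5 + 11 + 8.5 + 1 = 47.5
(Check: W+ + W- = 78 should equal n(n+1)/2 = 78.)
Step 4: Test statistic W = min(W+, W-) = 30.5.
Step 5: Ties in |d|, so use the tie-corrected normal approximation.
        E[W] = n(n+1)/4 = 12*13/4 = 39.
        Tie groups: |d|=4 (t=3), |d|=6 (t=4); sum(t^3 - t) = 84.
        Var[W] = n(n+1)(2n+1)/24 - sum(t^3-t)/48 = 3900/24 - 84/48 = 160.75.
        z = (W - E[W]) / sqrt(Var[W]) = (30.5 - 39) / 12.6787 = -0.6704.
        Two-sided p = 2*Phi(z) = 0.502594.
Step 6: alpha = 0.1. fail to reject H0.

W+ = 30.5, W- = 47.5, W = min = 30.5, p = 0.502594, fail to reject H0.


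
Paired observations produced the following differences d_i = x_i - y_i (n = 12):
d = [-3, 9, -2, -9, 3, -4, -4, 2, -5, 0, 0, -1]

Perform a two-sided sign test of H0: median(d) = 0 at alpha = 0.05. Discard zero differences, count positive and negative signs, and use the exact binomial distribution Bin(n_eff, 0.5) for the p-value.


Step 1: Discard zero differences. Original n = 12; n_eff = number of nonzero differences = 10.
Nonzero differences (with sign): -3, +9, -2, -9, +3, -4, -4, +2, -5, -1
Step 2: Count signs: positive = 3, negative = 7.
Step 3: Under H0: P(positive) = 0.5, so the number of positives S ~ Bin(10, 0.5).
Step 4: Two-sided exact p-value = sum of Bin(10,0.5) probabilities at or below the observed probability = 0.343750.
Step 5: alpha = 0.05. fail to reject H0.

n_eff = 10, pos = 3, neg = 7, p = 0.343750, fail to reject H0.


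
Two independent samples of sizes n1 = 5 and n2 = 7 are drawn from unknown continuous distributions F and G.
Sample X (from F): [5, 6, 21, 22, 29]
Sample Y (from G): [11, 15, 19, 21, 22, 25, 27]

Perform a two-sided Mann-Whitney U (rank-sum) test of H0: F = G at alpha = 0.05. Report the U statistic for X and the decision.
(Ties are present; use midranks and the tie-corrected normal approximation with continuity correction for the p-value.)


Step 1: Combine and sort all 12 observations; assign midranks.
sorted (value, group): (5,X), (6,X), (11,Y), (15,Y), (19,Y), (21,X), (21,Y), (22,X), (22,Y), (25,Y), (27,Y), (29,X)
ranks: 5->1, 6->2, 11->3, 15->4, 19->5, 21->6.5, 21->6.5, 22->8.5, 22->8.5, 25->10, 27->11, 29->12
Step 2: Rank sum for X: R1 = 1 + 2 + 6.5 + 8.5 + 12 = 30.
Step 3: U_X = R1 - n1(n1+1)/2 = 30 - 5*6/2 = 30 - 15 = 15.
       U_Y = n1*n2 - U_X = 35 - 15 = 20.
Step 4: Ties are present, so use the tie-corrected normal approximation (with continuity correction) for the p-value.
Step 5: p-value = 0.744469; compare to alpha = 0.05. fail to reject H0.

U_X = 15, p = 0.744469, fail to reject H0 at alpha = 0.05.


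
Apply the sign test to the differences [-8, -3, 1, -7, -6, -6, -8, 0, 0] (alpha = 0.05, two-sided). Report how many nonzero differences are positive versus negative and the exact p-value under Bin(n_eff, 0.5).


Step 1: Discard zero differences. Original n = 9; n_eff = number of nonzero differences = 7.
Nonzero differences (with sign): -8, -3, +1, -7, -6, -6, -8
Step 2: Count signs: positive = 1, negative = 6.
Step 3: Under H0: P(positive) = 0.5, so the number of positives S ~ Bin(7, 0.5).
Step 4: Two-sided exact p-value = sum of Bin(7,0.5) probabilities at or below the observed probability = 0.125000.
Step 5: alpha = 0.05. fail to reject H0.

n_eff = 7, pos = 1, neg = 6, p = 0.125000, fail to reject H0.


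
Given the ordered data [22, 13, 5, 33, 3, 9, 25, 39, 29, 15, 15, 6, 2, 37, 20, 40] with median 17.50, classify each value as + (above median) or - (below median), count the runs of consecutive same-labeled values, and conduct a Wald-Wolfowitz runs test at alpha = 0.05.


Step 1: Compute median = 17.50; label A = above, B = below.
Labels in order: ABBABBAAABBBBAAA  (n_A = 8, n_B = 8)
Step 2: Count runs R = 7.
Step 3: Under H0 (random ordering), E[R] = 2*n_A*n_B/(n_A+n_B) + 1 = 2*8*8/16 + 1 = 9.0000.
        Var[R] = 2*n_A*n_B*(2*n_A*n_B - n_A - n_B) / ((n_A+n_B)^2 * (n_A+n_B-1)) = 14336/3840 = 3.7333.
        SD[R] = 1.9322.
Step 4: Continuity-corrected z = (R + 0.5 - E[R]) / SD[R] = (7 + 0.5 - 9.0000) / 1.9322 = -0.7763.
Step 5: Two-sided p-value via normal approximation = 2*(1 - Phi(|z|)) = 0.437558.
Step 6: alpha = 0.05. fail to reject H0.

R = 7, z = -0.7763, p = 0.437558, fail to reject H0.


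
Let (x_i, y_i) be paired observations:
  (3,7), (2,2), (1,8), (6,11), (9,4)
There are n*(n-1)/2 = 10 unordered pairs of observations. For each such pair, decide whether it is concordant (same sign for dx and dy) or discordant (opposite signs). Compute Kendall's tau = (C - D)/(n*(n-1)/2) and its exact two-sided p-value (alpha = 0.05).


Step 1: Enumerate the 10 unordered pairs (i,j) with i<j and classify each by sign(x_j-x_i) * sign(y_j-y_i).
  (1,2):dx=-1,dy=-5->C; (1,3):dx=-2,dy=+1->D; (1,4):dx=+3,dy=+4->C; (1,5):dx=+6,dy=-3->D
  (2,3):dx=-1,dy=+6->D; (2,4):dx=+4,dy=+9->C; (2,5):dx=+7,dy=+2->C; (3,4):dx=+5,dy=+3->C
  (3,5):dx=+8,dy=-4->D; (4,5):dx=+3,dy=-7->D
Step 2: C = 5, D = 5, total pairs = 10.
Step 3: tau = (C - D)/(n(n-1)/2) = (5 - 5)/10 = 0.000000.
Step 4: Exact two-sided p-value (enumerate n! = 120 permutations of y under H0): p = 1.000000.
Step 5: alpha = 0.05. fail to reject H0.

tau_b = 0.0000 (C=5, D=5), p = 1.000000, fail to reject H0.


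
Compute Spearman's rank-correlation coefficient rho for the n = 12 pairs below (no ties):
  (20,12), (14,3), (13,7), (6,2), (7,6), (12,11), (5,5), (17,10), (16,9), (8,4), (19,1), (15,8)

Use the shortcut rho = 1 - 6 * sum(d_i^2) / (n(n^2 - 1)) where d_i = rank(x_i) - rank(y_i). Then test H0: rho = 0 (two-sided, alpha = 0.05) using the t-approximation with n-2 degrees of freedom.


Step 1: Rank x and y separately (midranks; no ties here).
rank(x): 20->12, 14->7, 13->6, 6->2, 7->3, 12->5, 5->1, 17->10, 16->9, 8->4, 19->11, 15->8
rank(y): 12->12, 3->3, 7->7, 2->2, 6->6, 11->11, 5->5, 10->10, 9->9, 4->4, 1->1, 8->8
Step 2: d_i = R_x(i) - R_y(i); compute d_i^2.
  (12-12)^2=0, (7-3)^2=16, (6-7)^2=1, (2-2)^2=0, (3-6)^2=9, (5-11)^2=36, (1-5)^2=16, (10-10)^2=0, (9-9)^2=0, (4-4)^2=0, (11-1)^2=100, (8-8)^2=0
sum(d^2) = 178.
Step 3: rho = 1 - 6*178 / (12*(12^2 - 1)) = 1 - 1068/1716 = 0.377622.
Step 4: Under H0, t = rho * sqrt((n-2)/(1-rho^2)) = 1.2896 ~ t(10).
Step 5: Two-sided p-value from the t-distribution with 10 df = 0.226206.
Step 6: alpha = 0.05. fail to reject H0.

rho = 0.3776, p = 0.226206, fail to reject H0 at alpha = 0.05.


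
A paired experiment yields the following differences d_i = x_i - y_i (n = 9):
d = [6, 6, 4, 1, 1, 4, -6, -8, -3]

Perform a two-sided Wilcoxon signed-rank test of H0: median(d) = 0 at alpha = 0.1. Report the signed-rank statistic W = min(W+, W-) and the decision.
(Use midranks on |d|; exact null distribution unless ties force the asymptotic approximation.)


Step 1: Drop any zero differences (none here) and take |d_i|.
|d| = [6, 6, 4, 1, 1, 4, 6, 8, 3]
Step 2: Midrank |d_i| (ties get averaged ranks).
ranks: |6|->7, |6|->7, |4|->4.5, |1|->1.5, |1|->1.5, |4|->4.5, |6|->7, |8|->9, |3|->3
Step 3: Attach original signs; sum ranks with positive sign and with negative sign.
W+ = 7 + 7 + 4.5 + 1.5 + 1.5 + 4.5 = 26
W- = 7 + 9 + 3 = 19
(Check: W+ + W- = 45 should equal n(n+1)/2 = 45.)
Step 4: Test statistic W = min(W+, W-) = 19.
Step 5: Ties in |d|, so use the tie-corrected normal approximation.
        E[W] = n(n+1)/4 = 9*10/4 = 22.5.
        Tie groups: |d|=1 (t=2), |d|=4 (t=2), |d|=6 (t=3); sum(t^3 - t) = 36.
        Var[W] = n(n+1)(2n+1)/24 - sum(t^3-t)/48 = 1710/24 - 36/48 = 70.5.
        z = (W - E[W]) / sqrt(Var[W]) = (19 - 22.5) / 8.3964 = -0.4168.
        Two-sided p = 2*Phi(z) = 0.676793.
Step 6: alpha = 0.1. fail to reject H0.

W+ = 26, W- = 19, W = min = 19, p = 0.676793, fail to reject H0.


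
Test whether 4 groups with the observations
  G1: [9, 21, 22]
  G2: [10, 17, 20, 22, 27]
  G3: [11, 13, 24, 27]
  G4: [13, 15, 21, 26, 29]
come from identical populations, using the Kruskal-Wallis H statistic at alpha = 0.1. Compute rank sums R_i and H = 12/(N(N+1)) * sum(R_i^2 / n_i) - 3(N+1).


Step 1: Combine all N = 17 observations and assign midranks.
sorted (value, group, rank): (9,G1,1), (10,G2,2), (11,G3,3), (13,G3,4.5), (13,G4,4.5), (15,G4,6), (17,G2,7), (20,G2,8), (21,G1,9.5), (21,G4,9.5), (22,G1,11.5), (22,G2,11.5), (24,G3,13), (26,G4,14), (27,G2,15.5), (27,G3,15.5), (29,G4,17)
Step 2: Sum ranks within each group.
R_1 = 22 (n_1 = 3)
R_2 = 44 (n_2 = 5)
R_3 = 36 (n_3 = 4)
R_4 = 51 (n_4 = 5)
Step 3: H = 12/(N(N+1)) * sum(R_i^2/n_i) - 3(N+1)
     = 12/(17*18) * (22^2/3 + 44^2/5 + 36^2/4 + 51^2/5) - 3*18
     = 0.039216 * 1392.73 - 54
     = 0.616993.
Step 4: Ties present; correction factor C = 1 - 24/(17^3 - 17) = 0.995098. Corrected H = 0.616993 / 0.995098 = 0.620033.
Step 5: Under H0, H ~ chi^2(3); p-value = 0.891831.
Step 6: alpha = 0.1. fail to reject H0.

H = 0.6200, df = 3, p = 0.891831, fail to reject H0.


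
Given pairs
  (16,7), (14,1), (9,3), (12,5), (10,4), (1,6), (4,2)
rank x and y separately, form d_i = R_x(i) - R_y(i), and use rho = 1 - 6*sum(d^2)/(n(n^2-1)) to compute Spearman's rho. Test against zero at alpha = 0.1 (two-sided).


Step 1: Rank x and y separately (midranks; no ties here).
rank(x): 16->7, 14->6, 9->3, 12->5, 10->4, 1->1, 4->2
rank(y): 7->7, 1->1, 3->3, 5->5, 4->4, 6->6, 2->2
Step 2: d_i = R_x(i) - R_y(i); compute d_i^2.
  (7-7)^2=0, (6-1)^2=25, (3-3)^2=0, (5-5)^2=0, (4-4)^2=0, (1-6)^2=25, (2-2)^2=0
sum(d^2) = 50.
Step 3: rho = 1 - 6*50 / (7*(7^2 - 1)) = 1 - 300/336 = 0.107143.
Step 4: Under H0, t = rho * sqrt((n-2)/(1-rho^2)) = 0.2410 ~ t(5).
Step 5: Two-sided p-value from the t-distribution with 5 df = 0.819151.
Step 6: alpha = 0.1. fail to reject H0.

rho = 0.1071, p = 0.819151, fail to reject H0 at alpha = 0.1.


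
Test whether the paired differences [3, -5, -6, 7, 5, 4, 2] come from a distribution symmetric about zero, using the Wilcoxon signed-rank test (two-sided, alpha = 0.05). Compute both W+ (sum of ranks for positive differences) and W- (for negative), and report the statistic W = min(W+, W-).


Step 1: Drop any zero differences (none here) and take |d_i|.
|d| = [3, 5, 6, 7, 5, 4, 2]
Step 2: Midrank |d_i| (ties get averaged ranks).
ranks: |3|->2, |5|->4.5, |6|->6, |7|->7, |5|->4.5, |4|->3, |2|->1
Step 3: Attach original signs; sum ranks with positive sign and with negative sign.
W+ = 2 + 7 + 4.5 + 3 + 1 = 17.5
W- = 4.5 + 6 = 10.5
(Check: W+ + W- = 28 should equal n(n+1)/2 = 28.)
Step 4: Test statistic W = min(W+, W-) = 10.5.
Step 5: Ties in |d|, so use the tie-corrected normal approximation.
        E[W] = n(n+1)/4 = 7*8/4 = 14.
        Tie groups: |d|=5 (t=2); sum(t^3 - t) = 6.
        Var[W] = n(n+1)(2n+1)/24 - sum(t^3-t)/48 = 840/24 - 6/48 = 34.875.
        z = (W - E[W]) / sqrt(Var[W]) = (10.5 - 14) / 5.9055 = -0.5927.
        Two-sided p = 2*Phi(z) = 0.553404.
Step 6: alpha = 0.05. fail to reject H0.

W+ = 17.5, W- = 10.5, W = min = 10.5, p = 0.553404, fail to reject H0.


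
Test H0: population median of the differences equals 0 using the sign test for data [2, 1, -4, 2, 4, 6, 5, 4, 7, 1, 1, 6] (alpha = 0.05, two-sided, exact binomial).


Step 1: Discard zero differences. Original n = 12; n_eff = number of nonzero differences = 12.
Nonzero differences (with sign): +2, +1, -4, +2, +4, +6, +5, +4, +7, +1, +1, +6
Step 2: Count signs: positive = 11, negative = 1.
Step 3: Under H0: P(positive) = 0.5, so the number of positives S ~ Bin(12, 0.5).
Step 4: Two-sided exact p-value = sum of Bin(12,0.5) probabilities at or below the observed probability = 0.006348.
Step 5: alpha = 0.05. reject H0.

n_eff = 12, pos = 11, neg = 1, p = 0.006348, reject H0.


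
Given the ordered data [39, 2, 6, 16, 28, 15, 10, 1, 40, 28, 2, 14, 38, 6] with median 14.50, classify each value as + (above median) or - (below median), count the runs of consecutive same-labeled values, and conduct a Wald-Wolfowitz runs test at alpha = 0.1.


Step 1: Compute median = 14.50; label A = above, B = below.
Labels in order: ABBAAABBAABBAB  (n_A = 7, n_B = 7)
Step 2: Count runs R = 8.
Step 3: Under H0 (random ordering), E[R] = 2*n_A*n_B/(n_A+n_B) + 1 = 2*7*7/14 + 1 = 8.0000.
        Var[R] = 2*n_A*n_B*(2*n_A*n_B - n_A - n_B) / ((n_A+n_B)^2 * (n_A+n_B-1)) = 8232/2548 = 3.2308.
        SD[R] = 1.7974.
Step 4: R = E[R], so z = 0 with no continuity correction.
Step 5: Two-sided p-value via normal approximation = 2*(1 - Phi(|z|)) = 1.000000.
Step 6: alpha = 0.1. fail to reject H0.

R = 8, z = 0.0000, p = 1.000000, fail to reject H0.


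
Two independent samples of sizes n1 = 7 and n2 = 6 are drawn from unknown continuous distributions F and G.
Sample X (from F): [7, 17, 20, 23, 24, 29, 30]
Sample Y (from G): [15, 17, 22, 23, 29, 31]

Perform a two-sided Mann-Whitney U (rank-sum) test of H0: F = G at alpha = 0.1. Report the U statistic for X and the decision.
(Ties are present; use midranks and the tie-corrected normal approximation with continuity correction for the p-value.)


Step 1: Combine and sort all 13 observations; assign midranks.
sorted (value, group): (7,X), (15,Y), (17,X), (17,Y), (20,X), (22,Y), (23,X), (23,Y), (24,X), (29,X), (29,Y), (30,X), (31,Y)
ranks: 7->1, 15->2, 17->3.5, 17->3.5, 20->5, 22->6, 23->7.5, 23->7.5, 24->9, 29->10.5, 29->10.5, 30->12, 31->13
Step 2: Rank sum for X: R1 = 1 + 3.5 + 5 + 7.5 + 9 + 10.5 + 12 = 48.5.
Step 3: U_X = R1 - n1(n1+1)/2 = 48.5 - 7*8/2 = 48.5 - 28 = 20.5.
       U_Y = n1*n2 - U_X = 42 - 20.5 = 21.5.
Step 4: Ties are present, so use the tie-corrected normal approximation (with continuity correction) for the p-value.
Step 5: p-value = 1.000000; compare to alpha = 0.1. fail to reject H0.

U_X = 20.5, p = 1.000000, fail to reject H0 at alpha = 0.1.


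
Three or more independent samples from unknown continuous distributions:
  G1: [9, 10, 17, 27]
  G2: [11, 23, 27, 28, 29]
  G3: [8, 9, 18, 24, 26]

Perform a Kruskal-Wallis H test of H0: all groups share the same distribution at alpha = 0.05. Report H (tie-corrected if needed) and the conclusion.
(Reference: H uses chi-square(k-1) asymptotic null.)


Step 1: Combine all N = 14 observations and assign midranks.
sorted (value, group, rank): (8,G3,1), (9,G1,2.5), (9,G3,2.5), (10,G1,4), (11,G2,5), (17,G1,6), (18,G3,7), (23,G2,8), (24,G3,9), (26,G3,10), (27,G1,11.5), (27,G2,11.5), (28,G2,13), (29,G2,14)
Step 2: Sum ranks within each group.
R_1 = 24 (n_1 = 4)
R_2 = 51.5 (n_2 = 5)
R_3 = 29.5 (n_3 = 5)
Step 3: H = 12/(N(N+1)) * sum(R_i^2/n_i) - 3(N+1)
     = 12/(14*15) * (24^2/4 + 51.5^2/5 + 29.5^2/5) - 3*15
     = 0.057143 * 848.5 - 45
     = 3.485714.
Step 4: Ties present; correction factor C = 1 - 12/(14^3 - 14) = 0.995604. Corrected H = 3.485714 / 0.995604 = 3.501104.
Step 5: Under H0, H ~ chi^2(2); p-value = 0.173678.
Step 6: alpha = 0.05. fail to reject H0.

H = 3.5011, df = 2, p = 0.173678, fail to reject H0.


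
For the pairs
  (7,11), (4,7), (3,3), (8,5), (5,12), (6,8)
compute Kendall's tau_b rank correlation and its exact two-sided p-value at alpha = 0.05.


Step 1: Enumerate the 15 unordered pairs (i,j) with i<j and classify each by sign(x_j-x_i) * sign(y_j-y_i).
  (1,2):dx=-3,dy=-4->C; (1,3):dx=-4,dy=-8->C; (1,4):dx=+1,dy=-6->D; (1,5):dx=-2,dy=+1->D
  (1,6):dx=-1,dy=-3->C; (2,3):dx=-1,dy=-4->C; (2,4):dx=+4,dy=-2->D; (2,5):dx=+1,dy=+5->C
  (2,6):dx=+2,dy=+1->C; (3,4):dx=+5,dy=+2->C; (3,5):dx=+2,dy=+9->C; (3,6):dx=+3,dy=+5->C
  (4,5):dx=-3,dy=+7->D; (4,6):dx=-2,dy=+3->D; (5,6):dx=+1,dy=-4->D
Step 2: C = 9, D = 6, total pairs = 15.
Step 3: tau = (C - D)/(n(n-1)/2) = (9 - 6)/15 = 0.200000.
Step 4: Exact two-sided p-value (enumerate n! = 720 permutations of y under H0): p = 0.719444.
Step 5: alpha = 0.05. fail to reject H0.

tau_b = 0.2000 (C=9, D=6), p = 0.719444, fail to reject H0.
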